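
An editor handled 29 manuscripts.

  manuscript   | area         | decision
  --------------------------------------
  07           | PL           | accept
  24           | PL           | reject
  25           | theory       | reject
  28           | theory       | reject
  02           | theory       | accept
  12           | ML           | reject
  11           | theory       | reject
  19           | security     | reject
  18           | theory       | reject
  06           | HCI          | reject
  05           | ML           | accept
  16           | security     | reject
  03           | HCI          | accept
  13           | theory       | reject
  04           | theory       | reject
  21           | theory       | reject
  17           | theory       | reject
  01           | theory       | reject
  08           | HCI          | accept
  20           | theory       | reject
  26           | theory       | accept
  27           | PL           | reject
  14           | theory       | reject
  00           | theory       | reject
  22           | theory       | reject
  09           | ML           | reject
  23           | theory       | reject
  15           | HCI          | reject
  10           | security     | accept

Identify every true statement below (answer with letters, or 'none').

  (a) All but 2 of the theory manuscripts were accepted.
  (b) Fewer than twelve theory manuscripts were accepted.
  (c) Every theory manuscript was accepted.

|A| = 16, |A ∩ B| = 2, |A ∖ B| = 14.
(a) |A ∖ B| = 2: fails.
(b) |A ∩ B| < 12: holds.
(c) A ⊆ B, i.e. every element of A is in B (|A ∖ B| = 0): fails.

(b)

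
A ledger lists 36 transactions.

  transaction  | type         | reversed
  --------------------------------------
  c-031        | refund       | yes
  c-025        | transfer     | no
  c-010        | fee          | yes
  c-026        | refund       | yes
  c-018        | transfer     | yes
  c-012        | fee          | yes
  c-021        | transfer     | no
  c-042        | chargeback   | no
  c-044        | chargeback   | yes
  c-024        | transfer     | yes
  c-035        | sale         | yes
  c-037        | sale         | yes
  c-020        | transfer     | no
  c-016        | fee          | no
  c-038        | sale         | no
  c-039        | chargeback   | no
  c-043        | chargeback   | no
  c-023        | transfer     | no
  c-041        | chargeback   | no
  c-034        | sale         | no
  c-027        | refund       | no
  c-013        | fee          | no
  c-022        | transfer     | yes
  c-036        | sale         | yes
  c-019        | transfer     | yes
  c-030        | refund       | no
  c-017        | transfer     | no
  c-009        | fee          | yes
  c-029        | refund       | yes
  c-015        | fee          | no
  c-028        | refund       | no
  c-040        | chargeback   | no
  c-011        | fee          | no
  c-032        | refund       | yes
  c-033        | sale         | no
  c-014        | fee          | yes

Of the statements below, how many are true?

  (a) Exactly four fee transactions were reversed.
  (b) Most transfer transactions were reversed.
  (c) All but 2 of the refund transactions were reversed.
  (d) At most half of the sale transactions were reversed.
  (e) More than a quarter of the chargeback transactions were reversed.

2

(a) fee: |A| = 8, |A ∩ B| = 4; needs |A ∩ B| = 4 — true.
(b) transfer: |A| = 9, |A ∩ B| = 4; needs |A ∩ B| > |A ∖ B| — false.
(c) refund: |A| = 7, |A ∩ B| = 4; needs |A ∖ B| = 2 — false.
(d) sale: |A| = 6, |A ∩ B| = 3; needs |A ∩ B| ≤ |A ∖ B| — true.
(e) chargeback: |A| = 6, |A ∩ B| = 1; needs |A ∩ B| / |A| > 1/4 — false.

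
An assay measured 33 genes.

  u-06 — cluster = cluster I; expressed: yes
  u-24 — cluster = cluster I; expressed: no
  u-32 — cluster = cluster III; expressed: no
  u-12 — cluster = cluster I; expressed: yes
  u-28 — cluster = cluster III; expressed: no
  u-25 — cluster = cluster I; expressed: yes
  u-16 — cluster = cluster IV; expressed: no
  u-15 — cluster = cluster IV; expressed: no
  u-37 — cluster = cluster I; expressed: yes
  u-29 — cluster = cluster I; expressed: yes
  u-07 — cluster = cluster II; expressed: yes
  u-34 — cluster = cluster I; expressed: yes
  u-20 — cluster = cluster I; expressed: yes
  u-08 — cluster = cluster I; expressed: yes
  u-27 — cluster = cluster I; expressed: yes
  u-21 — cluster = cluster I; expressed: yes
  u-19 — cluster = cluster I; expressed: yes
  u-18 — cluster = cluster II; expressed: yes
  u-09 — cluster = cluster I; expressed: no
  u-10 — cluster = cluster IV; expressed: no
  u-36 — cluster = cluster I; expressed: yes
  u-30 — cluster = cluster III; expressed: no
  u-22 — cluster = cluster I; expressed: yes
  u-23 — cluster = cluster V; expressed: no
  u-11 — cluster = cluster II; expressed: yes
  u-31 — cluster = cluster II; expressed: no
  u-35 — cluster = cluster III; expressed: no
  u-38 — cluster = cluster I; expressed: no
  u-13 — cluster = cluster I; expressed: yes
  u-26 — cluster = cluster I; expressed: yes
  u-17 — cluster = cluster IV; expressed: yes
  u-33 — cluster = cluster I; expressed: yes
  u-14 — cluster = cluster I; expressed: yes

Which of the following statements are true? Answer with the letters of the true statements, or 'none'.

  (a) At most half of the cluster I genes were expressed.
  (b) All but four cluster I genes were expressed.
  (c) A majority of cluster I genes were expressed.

|A| = 20, |A ∩ B| = 17, |A ∖ B| = 3.
(a) |A ∩ B| ≤ |A ∖ B|: fails.
(b) |A ∖ B| = 4: fails.
(c) |A ∩ B| > |A ∖ B|: holds.

(c)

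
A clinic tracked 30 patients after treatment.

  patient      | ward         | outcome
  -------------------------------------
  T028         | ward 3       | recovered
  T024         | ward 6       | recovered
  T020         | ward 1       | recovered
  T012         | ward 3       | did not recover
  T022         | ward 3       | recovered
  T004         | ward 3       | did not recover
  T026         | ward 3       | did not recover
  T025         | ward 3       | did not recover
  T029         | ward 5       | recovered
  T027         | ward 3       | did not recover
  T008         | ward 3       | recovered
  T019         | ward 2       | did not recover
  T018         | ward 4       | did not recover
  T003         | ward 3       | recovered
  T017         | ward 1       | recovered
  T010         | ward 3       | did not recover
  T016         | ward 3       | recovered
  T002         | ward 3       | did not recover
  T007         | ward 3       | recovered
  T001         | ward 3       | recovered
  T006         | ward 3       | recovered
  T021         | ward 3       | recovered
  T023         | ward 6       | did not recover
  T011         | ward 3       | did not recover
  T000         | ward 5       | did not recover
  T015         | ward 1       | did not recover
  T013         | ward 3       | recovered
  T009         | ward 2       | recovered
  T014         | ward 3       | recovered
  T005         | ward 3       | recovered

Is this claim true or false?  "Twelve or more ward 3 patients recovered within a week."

True

Truth condition: |A ∩ B| ≥ 12.
|A| = 20, |A ∩ B| = 12, |A ∖ B| = 8.
|A ∩ B| = 12, so the statement is true.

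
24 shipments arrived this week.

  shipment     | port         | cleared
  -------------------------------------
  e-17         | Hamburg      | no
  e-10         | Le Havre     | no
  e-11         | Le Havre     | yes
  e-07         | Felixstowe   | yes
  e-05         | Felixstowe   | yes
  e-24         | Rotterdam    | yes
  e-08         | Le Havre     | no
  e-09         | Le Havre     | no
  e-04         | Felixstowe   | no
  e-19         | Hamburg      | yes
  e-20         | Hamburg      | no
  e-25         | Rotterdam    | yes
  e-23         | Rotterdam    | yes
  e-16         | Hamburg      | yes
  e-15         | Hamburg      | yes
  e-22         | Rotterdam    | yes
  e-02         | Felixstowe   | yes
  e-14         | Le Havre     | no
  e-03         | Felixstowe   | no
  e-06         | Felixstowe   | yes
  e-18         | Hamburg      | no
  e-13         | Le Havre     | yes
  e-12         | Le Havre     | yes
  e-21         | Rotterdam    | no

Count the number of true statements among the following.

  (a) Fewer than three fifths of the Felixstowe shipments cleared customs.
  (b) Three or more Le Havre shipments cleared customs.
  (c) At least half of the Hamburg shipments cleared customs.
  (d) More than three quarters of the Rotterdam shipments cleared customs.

(a) Felixstowe: |A| = 6, |A ∩ B| = 4; needs |A ∩ B| / |A| < 3/5 — false.
(b) Le Havre: |A| = 7, |A ∩ B| = 3; needs |A ∩ B| ≥ 3 — true.
(c) Hamburg: |A| = 6, |A ∩ B| = 3; needs |A ∩ B| ≥ |A ∖ B| — true.
(d) Rotterdam: |A| = 5, |A ∩ B| = 4; needs |A ∩ B| / |A| > 3/4 — true.

3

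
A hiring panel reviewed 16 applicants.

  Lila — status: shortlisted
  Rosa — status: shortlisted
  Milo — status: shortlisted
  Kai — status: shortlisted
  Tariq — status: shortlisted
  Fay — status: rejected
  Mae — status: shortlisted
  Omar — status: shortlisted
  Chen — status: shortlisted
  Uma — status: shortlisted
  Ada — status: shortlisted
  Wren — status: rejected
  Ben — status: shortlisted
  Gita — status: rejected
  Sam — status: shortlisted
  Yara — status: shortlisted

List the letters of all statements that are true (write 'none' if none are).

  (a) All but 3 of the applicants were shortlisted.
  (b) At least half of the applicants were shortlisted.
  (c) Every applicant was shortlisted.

(a), (b)

|A| = 16, |A ∩ B| = 13, |A ∖ B| = 3.
(a) |A ∖ B| = 3: holds.
(b) |A ∩ B| ≥ |A ∖ B|: holds.
(c) A ⊆ B, i.e. every element of A is in B (|A ∖ B| = 0): fails.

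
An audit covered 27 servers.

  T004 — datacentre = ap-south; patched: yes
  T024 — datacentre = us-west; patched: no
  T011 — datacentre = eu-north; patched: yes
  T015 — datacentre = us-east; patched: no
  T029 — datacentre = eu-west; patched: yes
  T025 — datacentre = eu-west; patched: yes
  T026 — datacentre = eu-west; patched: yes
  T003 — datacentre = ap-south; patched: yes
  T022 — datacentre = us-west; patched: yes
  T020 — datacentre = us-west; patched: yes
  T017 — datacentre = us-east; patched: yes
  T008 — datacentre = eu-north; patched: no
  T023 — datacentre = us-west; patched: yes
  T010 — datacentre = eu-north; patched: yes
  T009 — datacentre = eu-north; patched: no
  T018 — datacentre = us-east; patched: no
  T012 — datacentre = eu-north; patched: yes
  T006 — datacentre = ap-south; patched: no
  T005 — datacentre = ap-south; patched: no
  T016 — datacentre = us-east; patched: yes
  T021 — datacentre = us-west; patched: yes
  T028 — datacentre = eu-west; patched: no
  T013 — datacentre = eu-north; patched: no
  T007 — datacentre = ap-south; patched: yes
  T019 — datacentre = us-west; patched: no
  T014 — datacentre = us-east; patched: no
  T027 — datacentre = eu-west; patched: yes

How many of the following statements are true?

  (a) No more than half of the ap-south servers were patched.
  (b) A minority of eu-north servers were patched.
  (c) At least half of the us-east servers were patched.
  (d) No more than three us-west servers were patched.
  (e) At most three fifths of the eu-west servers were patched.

(a) ap-south: |A| = 5, |A ∩ B| = 3; needs |A ∩ B| ≤ |A ∖ B| — false.
(b) eu-north: |A| = 6, |A ∩ B| = 3; needs |A ∩ B| < |A ∖ B| — false.
(c) us-east: |A| = 5, |A ∩ B| = 2; needs |A ∩ B| ≥ |A ∖ B| — false.
(d) us-west: |A| = 6, |A ∩ B| = 4; needs |A ∩ B| ≤ 3 — false.
(e) eu-west: |A| = 5, |A ∩ B| = 4; needs |A ∩ B| / |A| ≤ 3/5 — false.

0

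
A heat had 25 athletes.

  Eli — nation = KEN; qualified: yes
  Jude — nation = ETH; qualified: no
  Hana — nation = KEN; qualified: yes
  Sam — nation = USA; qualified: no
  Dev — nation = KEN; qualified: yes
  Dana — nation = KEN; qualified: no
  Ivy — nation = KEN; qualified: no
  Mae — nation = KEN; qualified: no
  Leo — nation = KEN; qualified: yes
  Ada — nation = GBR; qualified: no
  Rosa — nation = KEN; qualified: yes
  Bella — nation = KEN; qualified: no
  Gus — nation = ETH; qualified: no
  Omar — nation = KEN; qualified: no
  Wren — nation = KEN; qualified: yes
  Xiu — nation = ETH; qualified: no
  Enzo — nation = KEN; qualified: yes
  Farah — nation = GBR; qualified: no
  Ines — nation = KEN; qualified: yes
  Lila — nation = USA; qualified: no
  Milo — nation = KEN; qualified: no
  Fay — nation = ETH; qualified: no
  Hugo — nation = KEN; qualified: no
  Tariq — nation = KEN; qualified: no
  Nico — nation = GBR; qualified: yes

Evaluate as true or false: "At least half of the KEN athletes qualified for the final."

True

The determiner here denotes the relation: |A ∩ B| ≥ |A ∖ B|.
|A| = 16, |A ∩ B| = 8, |A ∖ B| = 8.
8 = 8, so the statement is true.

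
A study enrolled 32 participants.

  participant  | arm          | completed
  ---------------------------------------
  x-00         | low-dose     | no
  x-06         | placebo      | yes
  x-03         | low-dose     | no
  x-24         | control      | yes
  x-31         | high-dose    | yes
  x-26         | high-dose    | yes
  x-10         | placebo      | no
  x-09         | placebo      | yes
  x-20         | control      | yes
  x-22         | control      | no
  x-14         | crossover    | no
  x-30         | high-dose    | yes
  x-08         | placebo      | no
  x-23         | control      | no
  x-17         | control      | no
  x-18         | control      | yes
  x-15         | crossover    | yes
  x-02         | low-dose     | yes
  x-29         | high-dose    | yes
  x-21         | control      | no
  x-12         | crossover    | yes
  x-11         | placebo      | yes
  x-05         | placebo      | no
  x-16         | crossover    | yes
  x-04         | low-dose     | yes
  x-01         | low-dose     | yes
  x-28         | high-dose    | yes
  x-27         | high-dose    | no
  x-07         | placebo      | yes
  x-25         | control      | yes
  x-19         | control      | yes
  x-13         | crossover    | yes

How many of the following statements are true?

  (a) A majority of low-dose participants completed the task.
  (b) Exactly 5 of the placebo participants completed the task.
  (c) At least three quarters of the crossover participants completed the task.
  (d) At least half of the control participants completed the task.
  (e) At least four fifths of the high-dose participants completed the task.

4

(a) low-dose: |A| = 5, |A ∩ B| = 3; needs |A ∩ B| > |A ∖ B| — true.
(b) placebo: |A| = 7, |A ∩ B| = 4; needs |A ∩ B| = 5 — false.
(c) crossover: |A| = 5, |A ∩ B| = 4; needs |A ∩ B| / |A| ≥ 3/4 — true.
(d) control: |A| = 9, |A ∩ B| = 5; needs |A ∩ B| ≥ |A ∖ B| — true.
(e) high-dose: |A| = 6, |A ∩ B| = 5; needs |A ∩ B| / |A| ≥ 4/5 — true.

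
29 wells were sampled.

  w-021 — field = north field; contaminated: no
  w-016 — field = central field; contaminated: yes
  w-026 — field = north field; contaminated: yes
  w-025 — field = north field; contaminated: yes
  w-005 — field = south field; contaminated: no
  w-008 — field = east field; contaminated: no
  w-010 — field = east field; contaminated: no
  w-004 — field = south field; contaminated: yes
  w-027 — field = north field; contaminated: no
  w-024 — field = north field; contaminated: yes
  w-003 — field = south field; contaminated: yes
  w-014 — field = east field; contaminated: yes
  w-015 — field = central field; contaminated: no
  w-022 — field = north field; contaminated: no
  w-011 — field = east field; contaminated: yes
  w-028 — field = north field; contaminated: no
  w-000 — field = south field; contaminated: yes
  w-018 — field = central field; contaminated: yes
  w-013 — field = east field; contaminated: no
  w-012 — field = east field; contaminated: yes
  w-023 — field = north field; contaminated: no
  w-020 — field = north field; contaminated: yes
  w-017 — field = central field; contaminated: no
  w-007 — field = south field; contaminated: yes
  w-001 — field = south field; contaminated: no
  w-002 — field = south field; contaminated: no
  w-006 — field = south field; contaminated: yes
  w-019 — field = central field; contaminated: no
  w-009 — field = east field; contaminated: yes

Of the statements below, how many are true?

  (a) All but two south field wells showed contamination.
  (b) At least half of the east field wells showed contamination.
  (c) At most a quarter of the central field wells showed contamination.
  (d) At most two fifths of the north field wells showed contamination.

(a) south field: |A| = 8, |A ∩ B| = 5; needs |A ∖ B| = 2 — false.
(b) east field: |A| = 7, |A ∩ B| = 4; needs |A ∩ B| ≥ |A ∖ B| — true.
(c) central field: |A| = 5, |A ∩ B| = 2; needs |A ∩ B| / |A| ≤ 1/4 — false.
(d) north field: |A| = 9, |A ∩ B| = 4; needs |A ∩ B| / |A| ≤ 2/5 — false.

1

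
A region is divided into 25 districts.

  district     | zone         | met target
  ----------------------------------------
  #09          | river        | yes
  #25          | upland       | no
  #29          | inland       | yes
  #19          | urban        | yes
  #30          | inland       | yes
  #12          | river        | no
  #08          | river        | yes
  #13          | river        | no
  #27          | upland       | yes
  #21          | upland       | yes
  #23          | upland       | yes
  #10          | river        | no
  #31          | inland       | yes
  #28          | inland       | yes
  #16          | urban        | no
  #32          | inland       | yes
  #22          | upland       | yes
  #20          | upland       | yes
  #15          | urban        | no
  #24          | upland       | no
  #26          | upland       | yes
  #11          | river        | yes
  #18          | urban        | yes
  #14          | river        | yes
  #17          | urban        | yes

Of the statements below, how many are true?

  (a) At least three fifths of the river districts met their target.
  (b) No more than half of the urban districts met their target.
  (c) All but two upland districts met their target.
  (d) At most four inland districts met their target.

(a) river: |A| = 7, |A ∩ B| = 4; needs |A ∩ B| / |A| ≥ 3/5 — false.
(b) urban: |A| = 5, |A ∩ B| = 3; needs |A ∩ B| ≤ |A ∖ B| — false.
(c) upland: |A| = 8, |A ∩ B| = 6; needs |A ∖ B| = 2 — true.
(d) inland: |A| = 5, |A ∩ B| = 5; needs |A ∩ B| ≤ 4 — false.

1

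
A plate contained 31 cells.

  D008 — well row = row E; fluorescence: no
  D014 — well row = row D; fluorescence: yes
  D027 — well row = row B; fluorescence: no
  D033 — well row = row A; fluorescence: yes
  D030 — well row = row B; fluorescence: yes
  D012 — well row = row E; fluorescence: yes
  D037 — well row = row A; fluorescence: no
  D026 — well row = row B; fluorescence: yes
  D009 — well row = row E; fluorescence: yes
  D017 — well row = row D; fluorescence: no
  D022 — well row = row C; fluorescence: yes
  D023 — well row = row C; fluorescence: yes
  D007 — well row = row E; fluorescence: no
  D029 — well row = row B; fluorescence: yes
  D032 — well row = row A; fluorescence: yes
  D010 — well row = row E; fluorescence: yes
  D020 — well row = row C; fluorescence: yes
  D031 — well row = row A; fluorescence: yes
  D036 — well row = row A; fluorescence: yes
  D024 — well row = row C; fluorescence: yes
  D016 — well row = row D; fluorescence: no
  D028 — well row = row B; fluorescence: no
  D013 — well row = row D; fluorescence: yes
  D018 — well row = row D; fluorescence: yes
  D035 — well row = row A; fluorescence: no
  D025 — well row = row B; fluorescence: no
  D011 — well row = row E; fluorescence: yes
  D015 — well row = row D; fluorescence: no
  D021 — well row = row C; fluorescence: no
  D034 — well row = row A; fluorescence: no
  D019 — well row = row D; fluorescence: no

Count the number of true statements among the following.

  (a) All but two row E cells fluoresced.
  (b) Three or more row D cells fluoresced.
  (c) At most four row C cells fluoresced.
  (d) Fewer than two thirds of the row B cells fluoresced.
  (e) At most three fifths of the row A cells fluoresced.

5

(a) row E: |A| = 6, |A ∩ B| = 4; needs |A ∖ B| = 2 — true.
(b) row D: |A| = 7, |A ∩ B| = 3; needs |A ∩ B| ≥ 3 — true.
(c) row C: |A| = 5, |A ∩ B| = 4; needs |A ∩ B| ≤ 4 — true.
(d) row B: |A| = 6, |A ∩ B| = 3; needs |A ∩ B| / |A| < 2/3 — true.
(e) row A: |A| = 7, |A ∩ B| = 4; needs |A ∩ B| / |A| ≤ 3/5 — true.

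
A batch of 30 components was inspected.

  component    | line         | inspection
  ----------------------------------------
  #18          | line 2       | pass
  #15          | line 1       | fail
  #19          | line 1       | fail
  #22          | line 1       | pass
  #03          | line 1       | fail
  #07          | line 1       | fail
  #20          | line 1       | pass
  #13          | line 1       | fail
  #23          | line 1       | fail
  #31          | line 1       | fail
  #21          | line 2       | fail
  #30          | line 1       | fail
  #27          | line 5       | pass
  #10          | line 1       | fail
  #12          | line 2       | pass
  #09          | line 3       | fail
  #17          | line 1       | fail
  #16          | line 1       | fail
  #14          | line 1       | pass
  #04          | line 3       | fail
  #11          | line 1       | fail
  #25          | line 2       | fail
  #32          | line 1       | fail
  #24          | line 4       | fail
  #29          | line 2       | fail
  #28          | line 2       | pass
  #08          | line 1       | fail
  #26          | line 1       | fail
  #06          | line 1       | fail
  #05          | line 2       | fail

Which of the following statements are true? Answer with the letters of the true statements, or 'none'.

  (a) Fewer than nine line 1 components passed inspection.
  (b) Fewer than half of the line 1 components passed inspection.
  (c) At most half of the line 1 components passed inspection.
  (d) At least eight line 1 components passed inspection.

|A| = 19, |A ∩ B| = 3, |A ∖ B| = 16.
(a) |A ∩ B| < 9: holds.
(b) |A ∩ B| < |A ∖ B|: holds.
(c) |A ∩ B| ≤ |A ∖ B|: holds.
(d) |A ∩ B| ≥ 8: fails.

(a), (b), (c)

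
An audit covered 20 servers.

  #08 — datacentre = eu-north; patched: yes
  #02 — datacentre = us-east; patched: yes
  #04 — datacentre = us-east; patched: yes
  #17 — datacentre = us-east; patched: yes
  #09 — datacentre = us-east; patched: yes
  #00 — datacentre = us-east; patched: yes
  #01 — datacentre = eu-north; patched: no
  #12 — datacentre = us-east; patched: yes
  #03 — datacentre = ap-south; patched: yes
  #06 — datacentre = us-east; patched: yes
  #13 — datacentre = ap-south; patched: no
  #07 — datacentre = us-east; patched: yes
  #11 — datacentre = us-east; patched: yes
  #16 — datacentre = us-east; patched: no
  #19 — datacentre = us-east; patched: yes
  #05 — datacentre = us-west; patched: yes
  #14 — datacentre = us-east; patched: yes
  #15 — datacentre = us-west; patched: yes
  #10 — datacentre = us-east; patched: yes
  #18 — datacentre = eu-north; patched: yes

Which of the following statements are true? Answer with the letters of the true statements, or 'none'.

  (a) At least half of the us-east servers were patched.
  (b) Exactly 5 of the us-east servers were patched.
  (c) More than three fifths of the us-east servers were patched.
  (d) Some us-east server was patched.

|A| = 13, |A ∩ B| = 12, |A ∖ B| = 1.
(a) |A ∩ B| ≥ |A ∖ B|: holds.
(b) |A ∩ B| = 5: fails.
(c) |A ∩ B| / |A| > 3/5: holds.
(d) A ∩ B ≠ ∅ (|A ∩ B| ≥ 1): holds.

(a), (c), (d)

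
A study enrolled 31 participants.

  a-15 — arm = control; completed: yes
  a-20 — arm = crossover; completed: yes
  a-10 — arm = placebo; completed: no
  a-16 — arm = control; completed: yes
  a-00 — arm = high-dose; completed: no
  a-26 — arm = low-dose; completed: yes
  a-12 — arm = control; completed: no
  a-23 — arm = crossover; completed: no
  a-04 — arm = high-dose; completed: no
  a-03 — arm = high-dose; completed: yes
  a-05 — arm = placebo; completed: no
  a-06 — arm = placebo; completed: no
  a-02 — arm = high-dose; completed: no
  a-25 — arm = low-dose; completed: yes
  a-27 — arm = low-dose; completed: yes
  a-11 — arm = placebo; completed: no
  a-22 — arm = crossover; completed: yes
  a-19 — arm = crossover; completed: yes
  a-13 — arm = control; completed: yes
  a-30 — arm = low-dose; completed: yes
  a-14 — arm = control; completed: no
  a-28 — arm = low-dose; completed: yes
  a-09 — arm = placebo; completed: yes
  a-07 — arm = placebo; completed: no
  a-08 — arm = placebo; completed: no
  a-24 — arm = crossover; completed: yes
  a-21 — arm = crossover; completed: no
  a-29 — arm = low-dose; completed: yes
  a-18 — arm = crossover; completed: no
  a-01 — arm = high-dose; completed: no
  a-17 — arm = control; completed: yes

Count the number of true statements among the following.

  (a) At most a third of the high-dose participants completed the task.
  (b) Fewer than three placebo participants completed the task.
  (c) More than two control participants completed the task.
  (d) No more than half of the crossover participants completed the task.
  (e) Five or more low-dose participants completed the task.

4

(a) high-dose: |A| = 5, |A ∩ B| = 1; needs |A ∩ B| / |A| ≤ 1/3 — true.
(b) placebo: |A| = 7, |A ∩ B| = 1; needs |A ∩ B| < 3 — true.
(c) control: |A| = 6, |A ∩ B| = 4; needs |A ∩ B| > 2 — true.
(d) crossover: |A| = 7, |A ∩ B| = 4; needs |A ∩ B| ≤ |A ∖ B| — false.
(e) low-dose: |A| = 6, |A ∩ B| = 6; needs |A ∩ B| ≥ 5 — true.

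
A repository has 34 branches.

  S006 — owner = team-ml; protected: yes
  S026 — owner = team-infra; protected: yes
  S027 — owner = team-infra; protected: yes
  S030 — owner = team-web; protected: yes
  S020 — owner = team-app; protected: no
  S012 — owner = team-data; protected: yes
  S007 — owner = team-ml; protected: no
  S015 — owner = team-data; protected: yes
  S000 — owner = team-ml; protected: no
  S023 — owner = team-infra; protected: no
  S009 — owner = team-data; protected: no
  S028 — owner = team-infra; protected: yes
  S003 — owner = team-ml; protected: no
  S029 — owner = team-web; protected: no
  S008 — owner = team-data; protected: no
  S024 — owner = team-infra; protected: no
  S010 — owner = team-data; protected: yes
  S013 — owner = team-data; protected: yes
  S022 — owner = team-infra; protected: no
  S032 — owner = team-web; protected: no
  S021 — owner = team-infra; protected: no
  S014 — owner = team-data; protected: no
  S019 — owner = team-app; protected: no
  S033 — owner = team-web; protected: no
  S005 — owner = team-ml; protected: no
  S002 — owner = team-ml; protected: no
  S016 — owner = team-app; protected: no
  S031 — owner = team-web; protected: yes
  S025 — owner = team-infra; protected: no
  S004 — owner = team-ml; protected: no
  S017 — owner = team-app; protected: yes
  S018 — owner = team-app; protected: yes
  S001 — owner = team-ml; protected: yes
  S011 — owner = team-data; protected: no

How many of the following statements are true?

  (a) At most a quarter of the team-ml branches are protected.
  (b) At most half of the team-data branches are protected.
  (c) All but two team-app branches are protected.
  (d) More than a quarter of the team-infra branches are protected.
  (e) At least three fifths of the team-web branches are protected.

3

(a) team-ml: |A| = 8, |A ∩ B| = 2; needs |A ∩ B| / |A| ≤ 1/4 — true.
(b) team-data: |A| = 8, |A ∩ B| = 4; needs |A ∩ B| ≤ |A ∖ B| — true.
(c) team-app: |A| = 5, |A ∩ B| = 2; needs |A ∖ B| = 2 — false.
(d) team-infra: |A| = 8, |A ∩ B| = 3; needs |A ∩ B| / |A| > 1/4 — true.
(e) team-web: |A| = 5, |A ∩ B| = 2; needs |A ∩ B| / |A| ≥ 3/5 — false.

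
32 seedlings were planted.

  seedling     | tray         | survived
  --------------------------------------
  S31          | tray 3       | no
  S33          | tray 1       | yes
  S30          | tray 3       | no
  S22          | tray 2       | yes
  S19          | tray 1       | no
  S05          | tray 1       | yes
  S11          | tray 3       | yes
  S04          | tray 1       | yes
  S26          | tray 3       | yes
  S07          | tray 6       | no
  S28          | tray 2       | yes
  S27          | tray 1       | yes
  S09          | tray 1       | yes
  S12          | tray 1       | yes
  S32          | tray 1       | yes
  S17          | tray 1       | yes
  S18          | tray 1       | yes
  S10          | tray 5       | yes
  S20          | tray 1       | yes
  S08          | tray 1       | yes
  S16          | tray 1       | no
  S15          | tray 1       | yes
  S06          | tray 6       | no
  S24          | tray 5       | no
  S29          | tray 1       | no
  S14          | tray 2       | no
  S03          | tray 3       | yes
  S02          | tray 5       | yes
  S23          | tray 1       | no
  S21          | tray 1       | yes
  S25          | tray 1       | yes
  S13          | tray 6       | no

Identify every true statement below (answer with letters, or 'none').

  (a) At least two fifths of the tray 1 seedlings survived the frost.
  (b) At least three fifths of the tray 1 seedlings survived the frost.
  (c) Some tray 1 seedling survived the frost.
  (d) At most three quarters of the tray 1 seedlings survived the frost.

|A| = 18, |A ∩ B| = 14, |A ∖ B| = 4.
(a) |A ∩ B| / |A| ≥ 2/5: holds.
(b) |A ∩ B| / |A| ≥ 3/5: holds.
(c) A ∩ B ≠ ∅ (|A ∩ B| ≥ 1): holds.
(d) |A ∩ B| / |A| ≤ 3/4: fails.

(a), (b), (c)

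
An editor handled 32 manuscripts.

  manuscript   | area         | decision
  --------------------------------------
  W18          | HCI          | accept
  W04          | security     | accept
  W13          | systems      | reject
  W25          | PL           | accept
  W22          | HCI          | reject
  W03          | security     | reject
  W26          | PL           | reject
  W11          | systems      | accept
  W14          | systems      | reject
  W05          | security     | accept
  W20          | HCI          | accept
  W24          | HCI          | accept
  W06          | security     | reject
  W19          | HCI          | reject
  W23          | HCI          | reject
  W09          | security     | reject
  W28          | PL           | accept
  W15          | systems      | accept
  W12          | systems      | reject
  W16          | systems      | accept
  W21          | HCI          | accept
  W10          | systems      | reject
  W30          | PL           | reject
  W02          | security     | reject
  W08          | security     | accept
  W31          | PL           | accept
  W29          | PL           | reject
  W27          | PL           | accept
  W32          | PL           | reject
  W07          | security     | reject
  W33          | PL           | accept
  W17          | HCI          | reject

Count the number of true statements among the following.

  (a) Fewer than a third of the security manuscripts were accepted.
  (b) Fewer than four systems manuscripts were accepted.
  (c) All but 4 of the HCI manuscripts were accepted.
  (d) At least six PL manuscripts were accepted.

2

(a) security: |A| = 8, |A ∩ B| = 3; needs |A ∩ B| / |A| < 1/3 — false.
(b) systems: |A| = 7, |A ∩ B| = 3; needs |A ∩ B| < 4 — true.
(c) HCI: |A| = 8, |A ∩ B| = 4; needs |A ∖ B| = 4 — true.
(d) PL: |A| = 9, |A ∩ B| = 5; needs |A ∩ B| ≥ 6 — false.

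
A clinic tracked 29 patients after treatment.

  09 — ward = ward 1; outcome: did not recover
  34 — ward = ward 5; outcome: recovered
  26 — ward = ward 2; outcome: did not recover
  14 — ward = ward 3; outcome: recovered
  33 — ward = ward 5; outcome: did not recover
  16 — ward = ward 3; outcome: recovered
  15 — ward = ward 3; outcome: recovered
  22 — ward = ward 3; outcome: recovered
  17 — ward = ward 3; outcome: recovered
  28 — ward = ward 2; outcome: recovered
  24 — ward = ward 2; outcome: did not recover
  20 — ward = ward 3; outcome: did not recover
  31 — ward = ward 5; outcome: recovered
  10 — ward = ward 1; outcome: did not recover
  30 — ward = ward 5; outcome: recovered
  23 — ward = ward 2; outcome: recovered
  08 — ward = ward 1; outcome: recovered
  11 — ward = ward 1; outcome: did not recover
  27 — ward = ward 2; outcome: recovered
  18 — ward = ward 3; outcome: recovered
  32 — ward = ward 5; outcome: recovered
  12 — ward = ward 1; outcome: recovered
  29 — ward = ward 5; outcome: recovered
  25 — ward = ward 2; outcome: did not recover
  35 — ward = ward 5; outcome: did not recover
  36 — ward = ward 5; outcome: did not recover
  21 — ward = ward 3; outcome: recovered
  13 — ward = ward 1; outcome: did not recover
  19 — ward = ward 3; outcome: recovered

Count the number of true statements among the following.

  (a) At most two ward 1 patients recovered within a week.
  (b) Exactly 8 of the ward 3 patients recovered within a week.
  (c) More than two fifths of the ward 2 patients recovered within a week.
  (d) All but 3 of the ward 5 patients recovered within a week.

4

(a) ward 1: |A| = 6, |A ∩ B| = 2; needs |A ∩ B| ≤ 2 — true.
(b) ward 3: |A| = 9, |A ∩ B| = 8; needs |A ∩ B| = 8 — true.
(c) ward 2: |A| = 6, |A ∩ B| = 3; needs |A ∩ B| / |A| > 2/5 — true.
(d) ward 5: |A| = 8, |A ∩ B| = 5; needs |A ∖ B| = 3 — true.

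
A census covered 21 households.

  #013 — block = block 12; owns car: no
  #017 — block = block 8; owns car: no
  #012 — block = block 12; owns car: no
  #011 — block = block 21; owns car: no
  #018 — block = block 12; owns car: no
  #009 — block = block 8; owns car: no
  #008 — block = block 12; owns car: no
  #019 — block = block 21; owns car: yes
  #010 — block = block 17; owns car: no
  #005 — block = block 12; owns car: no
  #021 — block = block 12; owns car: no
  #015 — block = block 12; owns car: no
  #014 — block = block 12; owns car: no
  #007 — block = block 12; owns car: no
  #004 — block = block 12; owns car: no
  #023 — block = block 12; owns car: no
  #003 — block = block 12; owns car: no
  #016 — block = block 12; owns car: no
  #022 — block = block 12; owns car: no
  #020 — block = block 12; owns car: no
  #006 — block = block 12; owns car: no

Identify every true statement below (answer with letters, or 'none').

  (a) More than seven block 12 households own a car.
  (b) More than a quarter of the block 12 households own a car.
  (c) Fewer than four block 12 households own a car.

|A| = 16, |A ∩ B| = 0, |A ∖ B| = 16.
(a) |A ∩ B| > 7: fails.
(b) |A ∩ B| / |A| > 1/4: fails.
(c) |A ∩ B| < 4: holds.

(c)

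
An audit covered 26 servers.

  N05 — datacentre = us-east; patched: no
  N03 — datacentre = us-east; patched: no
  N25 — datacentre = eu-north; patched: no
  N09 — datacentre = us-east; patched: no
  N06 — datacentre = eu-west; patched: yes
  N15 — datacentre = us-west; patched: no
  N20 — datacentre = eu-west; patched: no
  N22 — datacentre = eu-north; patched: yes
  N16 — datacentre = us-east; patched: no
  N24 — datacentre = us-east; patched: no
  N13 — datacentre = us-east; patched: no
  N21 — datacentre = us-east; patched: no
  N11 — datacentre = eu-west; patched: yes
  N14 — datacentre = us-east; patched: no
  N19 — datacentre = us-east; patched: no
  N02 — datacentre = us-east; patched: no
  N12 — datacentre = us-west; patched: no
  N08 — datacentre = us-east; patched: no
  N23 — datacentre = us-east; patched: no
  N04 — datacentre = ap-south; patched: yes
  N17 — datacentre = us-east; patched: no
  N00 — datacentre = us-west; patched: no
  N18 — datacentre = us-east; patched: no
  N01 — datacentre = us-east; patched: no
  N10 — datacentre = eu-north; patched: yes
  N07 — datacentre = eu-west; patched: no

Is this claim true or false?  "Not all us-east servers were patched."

Truth condition: A ⊄ B (|A ∖ B| ≥ 1).
|A| = 15, |A ∩ B| = 0, |A ∖ B| = 15.
So the statement is true.

True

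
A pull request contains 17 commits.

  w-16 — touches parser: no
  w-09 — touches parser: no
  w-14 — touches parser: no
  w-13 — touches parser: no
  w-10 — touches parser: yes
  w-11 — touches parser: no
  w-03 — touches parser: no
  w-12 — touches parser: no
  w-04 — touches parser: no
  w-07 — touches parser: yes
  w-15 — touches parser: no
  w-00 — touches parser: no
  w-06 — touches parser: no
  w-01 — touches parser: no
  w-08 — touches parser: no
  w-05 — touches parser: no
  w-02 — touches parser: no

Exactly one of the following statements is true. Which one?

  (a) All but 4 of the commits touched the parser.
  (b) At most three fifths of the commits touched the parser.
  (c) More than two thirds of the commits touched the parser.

|A| = 17, |A ∩ B| = 2, |A ∖ B| = 15.
(a) requires |A ∖ B| = 4: false.
(b) requires |A ∩ B| / |A| ≤ 3/5: true.
(c) requires |A ∩ B| / |A| > 2/3: false.

(b)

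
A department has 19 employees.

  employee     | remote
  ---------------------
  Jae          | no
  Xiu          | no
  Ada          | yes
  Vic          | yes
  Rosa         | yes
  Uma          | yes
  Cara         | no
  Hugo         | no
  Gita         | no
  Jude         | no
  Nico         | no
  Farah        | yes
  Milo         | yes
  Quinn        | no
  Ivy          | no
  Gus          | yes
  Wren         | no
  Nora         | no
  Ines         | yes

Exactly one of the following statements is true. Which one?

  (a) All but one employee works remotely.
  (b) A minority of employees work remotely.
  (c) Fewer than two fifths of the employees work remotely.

|A| = 19, |A ∩ B| = 8, |A ∖ B| = 11.
(a) requires |A ∖ B| = 1: false.
(b) requires |A ∩ B| < |A ∖ B|: true.
(c) requires |A ∩ B| / |A| < 2/5: false.

(b)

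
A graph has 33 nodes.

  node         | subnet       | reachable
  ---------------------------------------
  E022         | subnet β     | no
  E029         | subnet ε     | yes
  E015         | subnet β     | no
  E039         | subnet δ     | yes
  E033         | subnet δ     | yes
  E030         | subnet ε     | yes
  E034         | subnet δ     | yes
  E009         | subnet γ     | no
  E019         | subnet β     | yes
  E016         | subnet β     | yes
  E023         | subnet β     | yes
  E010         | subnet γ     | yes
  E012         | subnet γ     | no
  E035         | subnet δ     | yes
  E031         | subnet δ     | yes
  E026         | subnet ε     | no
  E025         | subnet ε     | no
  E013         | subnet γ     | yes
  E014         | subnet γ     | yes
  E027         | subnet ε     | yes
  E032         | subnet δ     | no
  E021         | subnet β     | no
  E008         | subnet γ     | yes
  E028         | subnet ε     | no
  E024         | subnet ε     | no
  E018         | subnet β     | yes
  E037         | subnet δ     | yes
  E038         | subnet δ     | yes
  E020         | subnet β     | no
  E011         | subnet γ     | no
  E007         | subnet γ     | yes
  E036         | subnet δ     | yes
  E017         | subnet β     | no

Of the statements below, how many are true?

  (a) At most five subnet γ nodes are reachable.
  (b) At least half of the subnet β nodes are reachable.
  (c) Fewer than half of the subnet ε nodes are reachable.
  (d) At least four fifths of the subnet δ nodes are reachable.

3

(a) subnet γ: |A| = 8, |A ∩ B| = 5; needs |A ∩ B| ≤ 5 — true.
(b) subnet β: |A| = 9, |A ∩ B| = 4; needs |A ∩ B| ≥ |A ∖ B| — false.
(c) subnet ε: |A| = 7, |A ∩ B| = 3; needs |A ∩ B| < |A ∖ B| — true.
(d) subnet δ: |A| = 9, |A ∩ B| = 8; needs |A ∩ B| / |A| ≥ 4/5 — true.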